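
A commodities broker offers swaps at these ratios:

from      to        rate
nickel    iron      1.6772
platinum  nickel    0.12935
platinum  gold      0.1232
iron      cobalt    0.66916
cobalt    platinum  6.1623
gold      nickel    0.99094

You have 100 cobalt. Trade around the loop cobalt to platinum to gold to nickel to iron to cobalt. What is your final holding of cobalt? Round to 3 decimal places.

84.434

100 cobalt × 6.1623 = 616.23 platinum
616.23 platinum × 0.1232 = 75.919536 gold
75.919536 gold × 0.99094 = 75.23170500384 nickel
75.23170500384 nickel × 1.6772 = 126.178615632440448 iron
126.178615632440448 iron × 0.66916 = 84.43368243660385018368 cobalt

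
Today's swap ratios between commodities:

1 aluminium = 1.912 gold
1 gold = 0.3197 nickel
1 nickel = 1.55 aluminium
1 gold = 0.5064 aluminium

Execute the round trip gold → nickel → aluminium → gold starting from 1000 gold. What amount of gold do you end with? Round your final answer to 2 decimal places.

947.46

1000 gold × 0.3197 = 319.7 nickel
319.7 nickel × 1.55 = 495.535 aluminium
495.535 aluminium × 1.912 = 947.46292 gold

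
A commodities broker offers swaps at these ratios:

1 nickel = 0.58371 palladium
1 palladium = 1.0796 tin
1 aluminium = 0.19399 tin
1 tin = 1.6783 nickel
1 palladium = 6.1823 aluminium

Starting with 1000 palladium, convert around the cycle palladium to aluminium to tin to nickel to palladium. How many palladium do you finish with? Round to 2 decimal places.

1174.89

1000 palladium × 6.1823 = 6182.3 aluminium
6182.3 aluminium × 0.19399 = 1199.304377 tin
1199.304377 tin × 1.6783 = 2012.7925359191 nickel
2012.7925359191 nickel × 0.58371 = 1174.887131141337861 palladium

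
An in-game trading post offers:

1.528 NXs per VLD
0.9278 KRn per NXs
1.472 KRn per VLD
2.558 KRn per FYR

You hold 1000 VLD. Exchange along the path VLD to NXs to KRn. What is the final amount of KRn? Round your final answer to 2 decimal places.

1000 VLD × 1.528 = 1528 NXs
1528 NXs × 0.9278 = 1417.6784 KRn

1417.68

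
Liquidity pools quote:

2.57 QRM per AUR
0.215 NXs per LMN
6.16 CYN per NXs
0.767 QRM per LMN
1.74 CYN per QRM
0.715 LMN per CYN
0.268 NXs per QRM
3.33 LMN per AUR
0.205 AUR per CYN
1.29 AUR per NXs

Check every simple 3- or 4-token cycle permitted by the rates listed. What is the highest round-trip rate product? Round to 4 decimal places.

0.9542

QRM→CYN→LMN→QRM: 1.74 × 0.715 × 0.767 = 0.95422
CYN→LMN→NXs→CYN: 0.715 × 0.215 × 6.16 = 0.94695
LMN→NXs→AUR→LMN: 0.215 × 1.29 × 3.33 = 0.92358
QRM→CYN→AUR→QRM: 1.74 × 0.205 × 2.57 = 0.91672
QRM→CYN→AUR→LMN→QRM: 1.74 × 0.205 × 3.33 × 0.767 = 0.91105
QRM→NXs→CYN→LMN→QRM: 0.268 × 6.16 × 0.715 × 0.767 = 0.90535
CYN→AUR→LMN→NXs→CYN: 0.205 × 3.33 × 0.215 × 6.16 = 0.90410
QRM→NXs→AUR→QRM: 0.268 × 1.29 × 2.57 = 0.88850
QRM→NXs→AUR→LMN→QRM: 0.268 × 1.29 × 3.33 × 0.767 = 0.88301
QRM→NXs→CYN→AUR→QRM: 0.268 × 6.16 × 0.205 × 2.57 = 0.86977
Maximum is QRM→CYN→LMN→QRM at 0.9542; no arbitrage — every cycle loses value.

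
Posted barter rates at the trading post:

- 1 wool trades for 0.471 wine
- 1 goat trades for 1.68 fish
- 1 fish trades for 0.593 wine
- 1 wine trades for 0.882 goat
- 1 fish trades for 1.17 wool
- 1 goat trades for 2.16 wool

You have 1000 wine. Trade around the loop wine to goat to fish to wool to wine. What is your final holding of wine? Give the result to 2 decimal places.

816.55

1000 wine × 0.882 = 882 goat
882 goat × 1.68 = 1481.76 fish
1481.76 fish × 1.17 = 1733.6592 wool
1733.6592 wool × 0.471 = 816.5534832 wine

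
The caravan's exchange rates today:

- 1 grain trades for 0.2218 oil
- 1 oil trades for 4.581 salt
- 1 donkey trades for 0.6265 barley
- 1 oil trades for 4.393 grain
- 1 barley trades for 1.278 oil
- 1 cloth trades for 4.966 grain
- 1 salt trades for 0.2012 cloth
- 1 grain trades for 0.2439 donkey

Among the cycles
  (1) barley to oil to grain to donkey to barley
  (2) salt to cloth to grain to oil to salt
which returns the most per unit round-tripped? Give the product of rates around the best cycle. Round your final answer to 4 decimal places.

(1) 1.278 × 4.393 × 0.2439 × 0.6265 = 0.85788
(2) 0.2012 × 4.966 × 0.2218 × 4.581 = 1.01521
Highest is cycle (2) at 1.0152 (>1, arbitrage).

1.0152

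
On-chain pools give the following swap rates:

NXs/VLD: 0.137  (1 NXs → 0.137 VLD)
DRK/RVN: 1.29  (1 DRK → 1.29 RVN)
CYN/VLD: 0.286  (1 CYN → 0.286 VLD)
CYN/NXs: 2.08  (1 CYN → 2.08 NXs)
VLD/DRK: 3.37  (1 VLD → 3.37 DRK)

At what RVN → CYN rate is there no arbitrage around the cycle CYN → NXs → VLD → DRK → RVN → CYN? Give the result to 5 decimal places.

Known legs of the cycle: 2.08 × 0.137 × 3.37 × 1.29 = 1.238806608
For no arbitrage the full-cycle product must be 1, so the missing rate is 1 / 1.238806608 ≈ 0.8072285.

0.80723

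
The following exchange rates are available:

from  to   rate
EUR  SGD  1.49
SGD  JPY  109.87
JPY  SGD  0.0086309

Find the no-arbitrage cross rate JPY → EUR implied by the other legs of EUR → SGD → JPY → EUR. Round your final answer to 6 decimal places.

0.006109

Known legs of the cycle: 1.49 × 109.87 = 163.7063
For no arbitrage the full-cycle product must be 1, so the missing rate is 1 / 163.7063 ≈ 0.00610850.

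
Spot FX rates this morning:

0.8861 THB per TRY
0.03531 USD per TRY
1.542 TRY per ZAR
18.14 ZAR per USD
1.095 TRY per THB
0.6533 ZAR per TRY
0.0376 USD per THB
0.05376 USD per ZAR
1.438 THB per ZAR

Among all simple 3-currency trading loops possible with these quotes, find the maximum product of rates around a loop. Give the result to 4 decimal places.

1.0287

ZAR→THB→TRY→ZAR: 1.438 × 1.095 × 0.6533 = 1.02869
ZAR→TRY→USD→ZAR: 1.542 × 0.03531 × 18.14 = 0.98769
ZAR→THB→USD→ZAR: 1.438 × 0.0376 × 18.14 = 0.98081
Maximum is ZAR→THB→TRY→ZAR at 1.0287; arbitrage exists.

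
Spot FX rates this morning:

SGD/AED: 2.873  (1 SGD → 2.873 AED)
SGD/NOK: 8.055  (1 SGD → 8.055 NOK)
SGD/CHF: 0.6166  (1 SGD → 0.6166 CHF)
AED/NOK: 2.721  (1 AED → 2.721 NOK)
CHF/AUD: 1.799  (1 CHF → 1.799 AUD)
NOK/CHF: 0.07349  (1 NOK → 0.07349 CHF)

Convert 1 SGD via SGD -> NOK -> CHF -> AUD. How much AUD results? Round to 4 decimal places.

1 SGD × 8.055 = 8.055 NOK
8.055 NOK × 0.07349 = 0.59196195 CHF
0.59196195 CHF × 1.799 = 1.06493954805 AUD

1.0649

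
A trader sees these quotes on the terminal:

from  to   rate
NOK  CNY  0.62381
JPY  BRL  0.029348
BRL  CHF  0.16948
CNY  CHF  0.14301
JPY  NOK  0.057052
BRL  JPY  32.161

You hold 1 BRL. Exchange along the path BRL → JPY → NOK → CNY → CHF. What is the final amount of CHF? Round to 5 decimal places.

1 BRL × 32.161 = 32.161 JPY
32.161 JPY × 0.057052 = 1.834849372 NOK
1.834849372 NOK × 0.62381 = 1.14459738674732 CNY
1.14459738674732 CNY × 0.14301 = 0.1636888722787342332 CHF

0.16369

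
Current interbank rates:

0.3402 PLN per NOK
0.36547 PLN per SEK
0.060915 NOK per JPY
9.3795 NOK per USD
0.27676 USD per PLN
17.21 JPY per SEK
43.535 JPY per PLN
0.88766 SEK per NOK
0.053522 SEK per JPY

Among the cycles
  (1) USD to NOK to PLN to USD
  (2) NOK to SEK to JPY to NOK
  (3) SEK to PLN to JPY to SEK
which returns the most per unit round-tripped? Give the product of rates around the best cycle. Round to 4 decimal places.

0.9306

(1) 9.3795 × 0.3402 × 0.27676 = 0.88312
(2) 0.88766 × 17.21 × 0.060915 = 0.93058
(3) 0.36547 × 43.535 × 0.053522 = 0.85157
Highest is cycle (2) at 0.9306 (≤1, no arbitrage).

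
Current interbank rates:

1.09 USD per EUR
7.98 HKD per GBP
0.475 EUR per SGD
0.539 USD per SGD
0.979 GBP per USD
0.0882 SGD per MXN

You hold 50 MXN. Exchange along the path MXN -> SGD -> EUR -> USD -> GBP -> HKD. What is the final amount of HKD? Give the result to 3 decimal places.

17.838

50 MXN × 0.0882 = 4.41 SGD
4.41 SGD × 0.475 = 2.09475 EUR
2.09475 EUR × 1.09 = 2.2832775 USD
2.2832775 USD × 0.979 = 2.2353286725 GBP
2.2353286725 GBP × 7.98 = 17.83792280655 HKD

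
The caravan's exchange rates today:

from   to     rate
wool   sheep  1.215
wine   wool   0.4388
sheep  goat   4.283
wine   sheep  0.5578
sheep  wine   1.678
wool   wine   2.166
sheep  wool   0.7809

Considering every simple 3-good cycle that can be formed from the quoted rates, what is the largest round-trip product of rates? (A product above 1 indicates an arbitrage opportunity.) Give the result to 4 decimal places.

wool→wine→sheep→wool: 2.166 × 0.5578 × 0.7809 = 0.94348
wool→sheep→wine→wool: 1.215 × 1.678 × 0.4388 = 0.89461
Maximum is wool→wine→sheep→wool at 0.9435; no arbitrage — every cycle loses value.

0.9435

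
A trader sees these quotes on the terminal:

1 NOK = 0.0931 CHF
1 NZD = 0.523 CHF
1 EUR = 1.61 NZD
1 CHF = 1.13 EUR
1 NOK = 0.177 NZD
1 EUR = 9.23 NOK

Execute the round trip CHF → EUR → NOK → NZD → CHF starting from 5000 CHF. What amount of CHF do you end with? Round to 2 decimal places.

4827.53

5000 CHF × 1.13 = 5650 EUR
5650 EUR × 9.23 = 52149.5 NOK
52149.5 NOK × 0.177 = 9230.4615 NZD
9230.4615 NZD × 0.523 = 4827.5313645 CHF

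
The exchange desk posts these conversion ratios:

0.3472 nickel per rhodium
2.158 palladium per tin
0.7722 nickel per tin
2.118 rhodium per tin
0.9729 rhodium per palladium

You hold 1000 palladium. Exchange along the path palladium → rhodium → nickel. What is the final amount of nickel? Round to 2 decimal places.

337.79

1000 palladium × 0.9729 = 972.9 rhodium
972.9 rhodium × 0.3472 = 337.79088 nickel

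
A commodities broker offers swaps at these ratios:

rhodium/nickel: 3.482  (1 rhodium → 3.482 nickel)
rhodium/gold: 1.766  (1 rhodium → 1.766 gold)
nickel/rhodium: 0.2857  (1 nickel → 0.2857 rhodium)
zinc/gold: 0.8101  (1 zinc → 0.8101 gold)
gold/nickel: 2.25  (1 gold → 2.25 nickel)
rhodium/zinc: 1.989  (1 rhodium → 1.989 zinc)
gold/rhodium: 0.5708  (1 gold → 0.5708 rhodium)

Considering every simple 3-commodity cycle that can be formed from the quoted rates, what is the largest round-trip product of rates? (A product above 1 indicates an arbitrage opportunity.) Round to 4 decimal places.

rhodium→gold→nickel→rhodium: 1.766 × 2.25 × 0.2857 = 1.13523
rhodium→zinc→gold→rhodium: 1.989 × 0.8101 × 0.5708 = 0.91972
Maximum is rhodium→gold→nickel→rhodium at 1.1352; arbitrage exists.

1.1352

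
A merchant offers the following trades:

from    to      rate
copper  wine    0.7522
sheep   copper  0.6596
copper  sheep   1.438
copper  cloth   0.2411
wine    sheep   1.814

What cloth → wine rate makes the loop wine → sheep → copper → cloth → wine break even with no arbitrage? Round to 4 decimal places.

3.4664

Known legs of the cycle: 1.814 × 0.6596 × 0.2411 = 0.28847962184
For no arbitrage the full-cycle product must be 1, so the missing rate is 1 / 0.28847962184 ≈ 3.466449.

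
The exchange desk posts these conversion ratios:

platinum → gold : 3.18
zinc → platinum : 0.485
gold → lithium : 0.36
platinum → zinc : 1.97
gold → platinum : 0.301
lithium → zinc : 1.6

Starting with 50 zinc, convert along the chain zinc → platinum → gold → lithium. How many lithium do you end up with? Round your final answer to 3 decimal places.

27.761

50 zinc × 0.485 = 24.25 platinum
24.25 platinum × 3.18 = 77.115 gold
77.115 gold × 0.36 = 27.7614 lithium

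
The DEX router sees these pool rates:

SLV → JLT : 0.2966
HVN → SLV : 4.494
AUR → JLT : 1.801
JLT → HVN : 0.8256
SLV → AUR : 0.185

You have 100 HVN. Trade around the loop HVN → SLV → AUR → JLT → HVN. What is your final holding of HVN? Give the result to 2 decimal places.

123.62

100 HVN × 4.494 = 449.4 SLV
449.4 SLV × 0.185 = 83.139 AUR
83.139 AUR × 1.801 = 149.733339 JLT
149.733339 JLT × 0.8256 = 123.6198446784 HVN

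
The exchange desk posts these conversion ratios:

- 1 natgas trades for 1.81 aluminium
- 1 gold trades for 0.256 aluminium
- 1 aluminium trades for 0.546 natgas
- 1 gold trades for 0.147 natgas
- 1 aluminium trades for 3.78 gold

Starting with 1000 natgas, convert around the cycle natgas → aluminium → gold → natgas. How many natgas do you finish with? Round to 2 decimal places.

1000 natgas × 1.81 = 1810 aluminium
1810 aluminium × 3.78 = 6841.8 gold
6841.8 gold × 0.147 = 1005.7446 natgas

1005.74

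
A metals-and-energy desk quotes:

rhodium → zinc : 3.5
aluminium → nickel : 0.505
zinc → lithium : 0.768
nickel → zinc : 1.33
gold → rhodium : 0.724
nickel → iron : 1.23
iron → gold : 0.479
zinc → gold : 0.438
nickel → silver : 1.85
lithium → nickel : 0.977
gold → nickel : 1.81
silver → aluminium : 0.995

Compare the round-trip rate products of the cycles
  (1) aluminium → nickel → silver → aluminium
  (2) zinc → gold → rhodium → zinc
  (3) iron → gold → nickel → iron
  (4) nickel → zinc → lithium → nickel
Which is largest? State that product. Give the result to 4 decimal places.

(1) 0.505 × 1.85 × 0.995 = 0.92958
(2) 0.438 × 0.724 × 3.5 = 1.10989
(3) 0.479 × 1.81 × 1.23 = 1.06640
(4) 1.33 × 0.768 × 0.977 = 0.99795
Highest is cycle (2) at 1.1099 (>1, arbitrage).

1.1099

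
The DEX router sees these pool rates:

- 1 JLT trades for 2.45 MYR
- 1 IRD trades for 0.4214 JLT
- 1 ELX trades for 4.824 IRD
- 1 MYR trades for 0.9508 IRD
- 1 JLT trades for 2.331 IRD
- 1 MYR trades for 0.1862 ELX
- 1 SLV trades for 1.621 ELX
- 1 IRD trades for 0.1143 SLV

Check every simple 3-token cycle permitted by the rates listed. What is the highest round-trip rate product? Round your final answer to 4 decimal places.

JLT→MYR→IRD→JLT: 2.45 × 0.9508 × 0.4214 = 0.98163
ELX→IRD→SLV→ELX: 4.824 × 0.1143 × 1.621 = 0.89379
Maximum is JLT→MYR→IRD→JLT at 0.9816; no arbitrage — every cycle loses value.

0.9816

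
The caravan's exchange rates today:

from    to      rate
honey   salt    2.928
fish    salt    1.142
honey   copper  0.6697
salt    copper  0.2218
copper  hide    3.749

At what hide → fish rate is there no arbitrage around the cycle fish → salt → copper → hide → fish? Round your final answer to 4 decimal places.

1.0531

Known legs of the cycle: 1.142 × 0.2218 × 3.749 = 0.9496052044
For no arbitrage the full-cycle product must be 1, so the missing rate is 1 / 0.9496052044 ≈ 1.053069.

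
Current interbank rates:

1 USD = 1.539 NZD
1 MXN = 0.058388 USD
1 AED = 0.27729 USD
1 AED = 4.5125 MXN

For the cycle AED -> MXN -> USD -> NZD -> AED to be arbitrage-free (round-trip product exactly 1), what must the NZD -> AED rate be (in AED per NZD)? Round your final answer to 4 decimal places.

Known legs of the cycle: 4.5125 × 0.058388 × 1.539 = 0.40548933315
For no arbitrage the full-cycle product must be 1, so the missing rate is 1 / 0.40548933315 ≈ 2.466156.

2.4662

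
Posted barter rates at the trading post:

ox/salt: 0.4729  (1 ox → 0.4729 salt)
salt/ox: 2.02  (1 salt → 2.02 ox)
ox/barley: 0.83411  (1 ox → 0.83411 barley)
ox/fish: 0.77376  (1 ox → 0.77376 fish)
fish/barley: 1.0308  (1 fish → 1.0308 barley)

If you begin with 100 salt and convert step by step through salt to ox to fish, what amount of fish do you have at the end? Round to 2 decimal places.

156.30

100 salt × 2.02 = 202 ox
202 ox × 0.77376 = 156.29952 fish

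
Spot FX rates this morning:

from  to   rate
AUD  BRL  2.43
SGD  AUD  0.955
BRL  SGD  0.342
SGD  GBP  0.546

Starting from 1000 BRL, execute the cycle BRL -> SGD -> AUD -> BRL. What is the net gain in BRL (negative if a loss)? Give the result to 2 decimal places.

-206.34

1000 BRL × 0.342 = 342 SGD
342 SGD × 0.955 = 326.61 AUD
326.61 AUD × 2.43 = 793.6623 BRL
Net change: 793.6623 − 1000 = -206.3377 BRL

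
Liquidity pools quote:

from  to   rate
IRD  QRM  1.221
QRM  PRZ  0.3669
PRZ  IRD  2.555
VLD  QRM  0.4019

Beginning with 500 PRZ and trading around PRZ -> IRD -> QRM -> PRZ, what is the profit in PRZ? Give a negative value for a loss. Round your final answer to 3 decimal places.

500 PRZ × 2.555 = 1277.5 IRD
1277.5 IRD × 1.221 = 1559.8275 QRM
1559.8275 QRM × 0.3669 = 572.30070975 PRZ
Net change: 572.30070975 − 500 = 72.30070975 PRZ

72.301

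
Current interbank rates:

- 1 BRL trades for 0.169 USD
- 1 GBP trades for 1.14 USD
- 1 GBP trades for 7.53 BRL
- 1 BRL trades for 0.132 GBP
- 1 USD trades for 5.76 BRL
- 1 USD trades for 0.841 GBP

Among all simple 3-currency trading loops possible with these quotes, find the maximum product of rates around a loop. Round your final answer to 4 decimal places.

1.0702

BRL→USD→GBP→BRL: 0.169 × 0.841 × 7.53 = 1.07023
BRL→GBP→USD→BRL: 0.132 × 1.14 × 5.76 = 0.86676
Maximum is BRL→USD→GBP→BRL at 1.0702; arbitrage exists.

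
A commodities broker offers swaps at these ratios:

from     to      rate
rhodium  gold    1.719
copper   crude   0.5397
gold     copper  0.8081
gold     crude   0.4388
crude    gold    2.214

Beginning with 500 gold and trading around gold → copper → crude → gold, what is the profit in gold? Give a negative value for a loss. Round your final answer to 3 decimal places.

500 gold × 0.8081 = 404.05 copper
404.05 copper × 0.5397 = 218.065785 crude
218.065785 crude × 2.214 = 482.79764799 gold
Net change: 482.79764799 − 500 = -17.20235201 gold

-17.202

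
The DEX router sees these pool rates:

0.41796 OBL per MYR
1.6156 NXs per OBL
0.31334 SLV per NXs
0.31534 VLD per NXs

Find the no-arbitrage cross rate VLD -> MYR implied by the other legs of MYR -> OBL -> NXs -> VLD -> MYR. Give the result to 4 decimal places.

Known legs of the cycle: 0.41796 × 1.6156 × 0.31534 = 0.21293528253984
For no arbitrage the full-cycle product must be 1, so the missing rate is 1 / 0.21293528253984 ≈ 4.696263.

4.6963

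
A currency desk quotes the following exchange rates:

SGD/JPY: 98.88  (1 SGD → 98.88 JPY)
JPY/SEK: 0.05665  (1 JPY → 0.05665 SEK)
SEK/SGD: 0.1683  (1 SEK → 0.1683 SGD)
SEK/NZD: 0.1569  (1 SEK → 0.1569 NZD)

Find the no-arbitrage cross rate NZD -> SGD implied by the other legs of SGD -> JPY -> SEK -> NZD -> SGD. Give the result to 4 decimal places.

Known legs of the cycle: 98.88 × 0.05665 × 0.1569 = 0.8788835088
For no arbitrage the full-cycle product must be 1, so the missing rate is 1 / 0.8788835088 ≈ 1.137807.

1.1378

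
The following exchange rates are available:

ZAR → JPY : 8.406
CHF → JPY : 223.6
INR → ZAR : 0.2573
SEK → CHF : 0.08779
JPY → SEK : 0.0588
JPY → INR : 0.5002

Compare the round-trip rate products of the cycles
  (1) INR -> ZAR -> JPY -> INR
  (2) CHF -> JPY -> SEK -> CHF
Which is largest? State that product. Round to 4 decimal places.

(1) 0.2573 × 8.406 × 0.5002 = 1.08186
(2) 223.6 × 0.0588 × 0.08779 = 1.15423
Highest is cycle (2) at 1.1542 (>1, arbitrage).

1.1542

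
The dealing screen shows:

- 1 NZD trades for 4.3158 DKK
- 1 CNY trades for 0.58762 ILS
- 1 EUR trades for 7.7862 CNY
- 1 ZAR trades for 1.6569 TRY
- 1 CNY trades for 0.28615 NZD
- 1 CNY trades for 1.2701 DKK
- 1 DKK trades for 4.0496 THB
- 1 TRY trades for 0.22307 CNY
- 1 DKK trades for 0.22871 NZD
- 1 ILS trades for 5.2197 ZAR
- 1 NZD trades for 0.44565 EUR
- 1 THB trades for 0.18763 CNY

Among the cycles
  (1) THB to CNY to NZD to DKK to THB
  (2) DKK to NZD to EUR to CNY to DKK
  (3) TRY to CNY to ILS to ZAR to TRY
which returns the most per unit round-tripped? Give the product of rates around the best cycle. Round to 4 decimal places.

1.1337

(1) 0.18763 × 0.28615 × 4.3158 × 4.0496 = 0.93836
(2) 0.22871 × 0.44565 × 7.7862 × 1.2701 = 1.00796
(3) 0.22307 × 0.58762 × 5.2197 × 1.6569 = 1.13365
Highest is cycle (3) at 1.1337 (>1, arbitrage).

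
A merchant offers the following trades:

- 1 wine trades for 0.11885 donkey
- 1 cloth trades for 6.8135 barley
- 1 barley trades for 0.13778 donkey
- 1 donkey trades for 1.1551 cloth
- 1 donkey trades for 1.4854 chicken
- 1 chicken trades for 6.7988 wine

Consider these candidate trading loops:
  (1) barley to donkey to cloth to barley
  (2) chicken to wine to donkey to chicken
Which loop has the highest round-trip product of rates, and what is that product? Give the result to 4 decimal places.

(1) 0.13778 × 1.1551 × 6.8135 = 1.08437
(2) 6.7988 × 0.11885 × 1.4854 = 1.20026
Highest is cycle (2) at 1.2003 (>1, arbitrage).

1.2003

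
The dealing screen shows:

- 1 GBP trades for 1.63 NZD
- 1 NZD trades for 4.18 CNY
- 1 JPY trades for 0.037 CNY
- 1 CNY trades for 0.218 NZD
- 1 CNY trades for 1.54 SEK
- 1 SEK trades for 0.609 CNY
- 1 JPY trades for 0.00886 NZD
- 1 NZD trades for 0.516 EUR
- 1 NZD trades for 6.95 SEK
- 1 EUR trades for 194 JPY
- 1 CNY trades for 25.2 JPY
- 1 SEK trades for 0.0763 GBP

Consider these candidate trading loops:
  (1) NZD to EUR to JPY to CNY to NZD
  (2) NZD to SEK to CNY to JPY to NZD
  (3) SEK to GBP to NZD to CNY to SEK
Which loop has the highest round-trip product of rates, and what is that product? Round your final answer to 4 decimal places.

(1) 0.516 × 194 × 0.037 × 0.218 = 0.80744
(2) 6.95 × 0.609 × 25.2 × 0.00886 = 0.94501
(3) 0.0763 × 1.63 × 4.18 × 1.54 = 0.80059
Highest is cycle (2) at 0.9450 (≤1, no arbitrage).

0.9450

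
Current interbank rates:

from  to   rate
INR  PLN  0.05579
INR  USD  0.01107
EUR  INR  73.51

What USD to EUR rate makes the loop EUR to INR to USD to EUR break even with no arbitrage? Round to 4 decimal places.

1.2289

Known legs of the cycle: 73.51 × 0.01107 = 0.8137557
For no arbitrage the full-cycle product must be 1, so the missing rate is 1 / 0.8137557 ≈ 1.228870.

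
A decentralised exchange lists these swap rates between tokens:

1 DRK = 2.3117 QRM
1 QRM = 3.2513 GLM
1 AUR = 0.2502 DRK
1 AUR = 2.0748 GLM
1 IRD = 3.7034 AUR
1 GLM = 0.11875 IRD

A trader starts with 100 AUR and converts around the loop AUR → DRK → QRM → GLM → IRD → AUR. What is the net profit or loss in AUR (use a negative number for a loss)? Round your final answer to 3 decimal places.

-17.299

100 AUR × 0.2502 = 25.02 DRK
25.02 DRK × 2.3117 = 57.838734 QRM
57.838734 QRM × 3.2513 = 188.0510758542 GLM
188.0510758542 GLM × 0.11875 = 22.33106525768625 IRD
22.33106525768625 IRD × 3.7034 = 82.70086707531525825 AUR
Net change: 82.70086707531525825 − 100 = -17.29913292468474175 AUR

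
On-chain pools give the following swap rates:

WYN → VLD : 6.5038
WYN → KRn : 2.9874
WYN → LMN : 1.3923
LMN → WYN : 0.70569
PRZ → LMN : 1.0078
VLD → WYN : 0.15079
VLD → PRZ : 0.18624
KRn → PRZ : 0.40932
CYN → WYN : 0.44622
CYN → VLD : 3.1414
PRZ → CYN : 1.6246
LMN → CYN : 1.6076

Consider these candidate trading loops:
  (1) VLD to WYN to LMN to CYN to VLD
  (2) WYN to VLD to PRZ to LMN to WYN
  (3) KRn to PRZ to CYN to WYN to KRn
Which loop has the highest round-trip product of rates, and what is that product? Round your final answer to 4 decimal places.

1.0602

(1) 0.15079 × 1.3923 × 1.6076 × 3.1414 = 1.06025
(2) 6.5038 × 0.18624 × 1.0078 × 0.70569 = 0.86145
(3) 0.40932 × 1.6246 × 0.44622 × 2.9874 = 0.88645
Highest is cycle (1) at 1.0602 (>1, arbitrage).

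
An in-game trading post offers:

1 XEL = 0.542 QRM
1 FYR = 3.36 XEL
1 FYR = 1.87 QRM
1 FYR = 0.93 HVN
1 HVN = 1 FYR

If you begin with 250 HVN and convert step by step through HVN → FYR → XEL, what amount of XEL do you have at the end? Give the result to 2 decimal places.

840.00

250 HVN × 1 = 250 FYR
250 FYR × 3.36 = 840 XEL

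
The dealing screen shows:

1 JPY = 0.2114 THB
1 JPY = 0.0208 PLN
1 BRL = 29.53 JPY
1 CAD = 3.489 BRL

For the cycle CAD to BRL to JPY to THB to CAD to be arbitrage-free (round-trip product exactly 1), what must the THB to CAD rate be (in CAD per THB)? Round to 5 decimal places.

Known legs of the cycle: 3.489 × 29.53 × 0.2114 = 21.780577938
For no arbitrage the full-cycle product must be 1, so the missing rate is 1 / 21.780577938 ≈ 0.0459125.

0.04591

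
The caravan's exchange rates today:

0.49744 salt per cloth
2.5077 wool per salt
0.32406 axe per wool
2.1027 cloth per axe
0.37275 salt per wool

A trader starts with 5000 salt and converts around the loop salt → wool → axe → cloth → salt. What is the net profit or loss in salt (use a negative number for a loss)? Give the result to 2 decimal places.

5000 salt × 2.5077 = 12538.5 wool
12538.5 wool × 0.32406 = 4063.22631 axe
4063.22631 axe × 2.1027 = 8543.745962037 cloth
8543.745962037 cloth × 0.49744 = 4250.00099135568528 salt
Net change: 4250.00099135568528 − 5000 = -749.99900864431472 salt

-750.00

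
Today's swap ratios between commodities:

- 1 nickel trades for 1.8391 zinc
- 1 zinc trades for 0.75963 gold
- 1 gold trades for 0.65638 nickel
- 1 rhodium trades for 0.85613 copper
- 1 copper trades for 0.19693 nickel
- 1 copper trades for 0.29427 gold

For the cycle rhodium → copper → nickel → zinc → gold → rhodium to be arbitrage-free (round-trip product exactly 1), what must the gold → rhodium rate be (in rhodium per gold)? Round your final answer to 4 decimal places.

4.2456

Known legs of the cycle: 0.85613 × 0.19693 × 1.8391 × 0.75963 = 0.2355369509986954197
For no arbitrage the full-cycle product must be 1, so the missing rate is 1 / 0.2355369509986954197 ≈ 4.245618.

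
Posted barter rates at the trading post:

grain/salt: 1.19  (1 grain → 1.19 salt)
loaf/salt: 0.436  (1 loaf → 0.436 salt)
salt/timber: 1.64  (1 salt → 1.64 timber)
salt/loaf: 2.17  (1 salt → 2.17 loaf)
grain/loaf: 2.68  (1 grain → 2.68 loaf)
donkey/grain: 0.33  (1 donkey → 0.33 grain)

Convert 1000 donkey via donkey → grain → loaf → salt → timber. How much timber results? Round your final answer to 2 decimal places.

1000 donkey × 0.33 = 330 grain
330 grain × 2.68 = 884.4 loaf
884.4 loaf × 0.436 = 385.5984 salt
385.5984 salt × 1.64 = 632.381376 timber

632.38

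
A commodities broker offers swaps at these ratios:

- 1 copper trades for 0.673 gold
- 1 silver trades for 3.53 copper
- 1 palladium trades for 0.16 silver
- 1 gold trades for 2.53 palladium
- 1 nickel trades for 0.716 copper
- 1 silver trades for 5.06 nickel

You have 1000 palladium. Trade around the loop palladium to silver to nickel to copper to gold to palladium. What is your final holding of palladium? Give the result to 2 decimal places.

987.00

1000 palladium × 0.16 = 160 silver
160 silver × 5.06 = 809.6 nickel
809.6 nickel × 0.716 = 579.6736 copper
579.6736 copper × 0.673 = 390.1203328 gold
390.1203328 gold × 2.53 = 987.004441984 palladium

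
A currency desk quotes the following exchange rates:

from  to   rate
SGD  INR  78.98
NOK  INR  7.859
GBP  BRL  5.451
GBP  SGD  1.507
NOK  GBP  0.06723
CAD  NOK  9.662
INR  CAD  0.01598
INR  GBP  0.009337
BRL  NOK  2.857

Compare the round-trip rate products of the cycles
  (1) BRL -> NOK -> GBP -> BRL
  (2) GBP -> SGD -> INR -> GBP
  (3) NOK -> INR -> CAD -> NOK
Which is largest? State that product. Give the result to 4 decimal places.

1.2134

(1) 2.857 × 0.06723 × 5.451 = 1.04701
(2) 1.507 × 78.98 × 0.009337 = 1.11132
(3) 7.859 × 0.01598 × 9.662 = 1.21342
Highest is cycle (3) at 1.2134 (>1, arbitrage).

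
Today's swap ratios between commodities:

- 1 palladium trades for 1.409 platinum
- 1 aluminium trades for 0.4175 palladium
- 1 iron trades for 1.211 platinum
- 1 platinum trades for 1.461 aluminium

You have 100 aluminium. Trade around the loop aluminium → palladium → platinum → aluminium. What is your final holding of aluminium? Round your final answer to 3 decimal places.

85.944

100 aluminium × 0.4175 = 41.75 palladium
41.75 palladium × 1.409 = 58.82575 platinum
58.82575 platinum × 1.461 = 85.94442075 aluminium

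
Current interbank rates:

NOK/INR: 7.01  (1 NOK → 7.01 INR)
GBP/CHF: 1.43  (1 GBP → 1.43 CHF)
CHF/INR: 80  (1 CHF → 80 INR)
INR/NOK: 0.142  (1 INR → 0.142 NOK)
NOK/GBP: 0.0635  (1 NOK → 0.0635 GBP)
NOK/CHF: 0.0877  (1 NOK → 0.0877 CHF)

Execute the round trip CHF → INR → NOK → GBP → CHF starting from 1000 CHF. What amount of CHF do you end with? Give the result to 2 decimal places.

1000 CHF × 80 = 80000 INR
80000 INR × 0.142 = 11360 NOK
11360 NOK × 0.0635 = 721.36 GBP
721.36 GBP × 1.43 = 1031.5448 CHF

1031.54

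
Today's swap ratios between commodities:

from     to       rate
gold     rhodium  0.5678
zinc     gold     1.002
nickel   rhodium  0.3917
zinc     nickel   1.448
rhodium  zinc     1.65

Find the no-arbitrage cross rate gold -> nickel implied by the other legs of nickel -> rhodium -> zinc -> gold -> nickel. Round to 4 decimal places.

Known legs of the cycle: 0.3917 × 1.65 × 1.002 = 0.64759761
For no arbitrage the full-cycle product must be 1, so the missing rate is 1 / 0.64759761 ≈ 1.544169.

1.5442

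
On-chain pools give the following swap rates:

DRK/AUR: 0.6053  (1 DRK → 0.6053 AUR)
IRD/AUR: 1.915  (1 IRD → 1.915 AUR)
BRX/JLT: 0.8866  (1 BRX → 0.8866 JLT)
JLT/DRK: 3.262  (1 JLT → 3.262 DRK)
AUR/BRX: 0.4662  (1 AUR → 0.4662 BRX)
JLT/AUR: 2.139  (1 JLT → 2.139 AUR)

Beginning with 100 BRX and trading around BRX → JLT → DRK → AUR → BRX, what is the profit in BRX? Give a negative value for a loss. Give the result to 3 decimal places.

-18.388

100 BRX × 0.8866 = 88.66 JLT
88.66 JLT × 3.262 = 289.20892 DRK
289.20892 DRK × 0.6053 = 175.058159276 AUR
175.058159276 AUR × 0.4662 = 81.6121138544712 BRX
Net change: 81.6121138544712 − 100 = -18.3878861455288 BRX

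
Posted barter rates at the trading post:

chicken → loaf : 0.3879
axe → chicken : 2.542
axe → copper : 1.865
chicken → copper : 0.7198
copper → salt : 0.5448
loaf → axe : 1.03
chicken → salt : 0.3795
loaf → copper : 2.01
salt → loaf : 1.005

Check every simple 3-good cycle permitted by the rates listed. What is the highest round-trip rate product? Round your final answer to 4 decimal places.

copper→salt→loaf→copper: 0.5448 × 1.005 × 2.01 = 1.10052
axe→chicken→loaf→axe: 2.542 × 0.3879 × 1.03 = 1.01562
Maximum is copper→salt→loaf→copper at 1.1005; arbitrage exists.

1.1005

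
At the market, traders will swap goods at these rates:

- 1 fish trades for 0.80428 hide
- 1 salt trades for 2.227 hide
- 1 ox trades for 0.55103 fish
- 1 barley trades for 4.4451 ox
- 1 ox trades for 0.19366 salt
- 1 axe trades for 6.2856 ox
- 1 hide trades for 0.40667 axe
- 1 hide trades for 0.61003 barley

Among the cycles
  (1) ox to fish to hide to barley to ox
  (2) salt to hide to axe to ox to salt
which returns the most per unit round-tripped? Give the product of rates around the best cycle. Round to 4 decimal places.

(1) 0.55103 × 0.80428 × 0.61003 × 4.4451 = 1.20175
(2) 2.227 × 0.40667 × 6.2856 × 0.19366 = 1.10242
Highest is cycle (1) at 1.2018 (>1, arbitrage).

1.2018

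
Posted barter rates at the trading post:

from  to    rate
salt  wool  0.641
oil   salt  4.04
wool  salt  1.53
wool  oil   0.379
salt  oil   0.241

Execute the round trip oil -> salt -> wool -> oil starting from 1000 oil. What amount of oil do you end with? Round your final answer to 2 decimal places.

981.47

1000 oil × 4.04 = 4040 salt
4040 salt × 0.641 = 2589.64 wool
2589.64 wool × 0.379 = 981.47356 oil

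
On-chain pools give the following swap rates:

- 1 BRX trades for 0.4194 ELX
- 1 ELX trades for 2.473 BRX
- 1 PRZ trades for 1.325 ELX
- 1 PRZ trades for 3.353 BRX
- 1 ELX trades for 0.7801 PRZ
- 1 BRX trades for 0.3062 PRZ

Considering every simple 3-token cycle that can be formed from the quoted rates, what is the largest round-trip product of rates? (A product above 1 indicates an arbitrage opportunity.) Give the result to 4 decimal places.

BRX→ELX→PRZ→BRX: 0.4194 × 0.7801 × 3.353 = 1.09701
BRX→PRZ→ELX→BRX: 0.3062 × 1.325 × 2.473 = 1.00333
Maximum is BRX→ELX→PRZ→BRX at 1.0970; arbitrage exists.

1.0970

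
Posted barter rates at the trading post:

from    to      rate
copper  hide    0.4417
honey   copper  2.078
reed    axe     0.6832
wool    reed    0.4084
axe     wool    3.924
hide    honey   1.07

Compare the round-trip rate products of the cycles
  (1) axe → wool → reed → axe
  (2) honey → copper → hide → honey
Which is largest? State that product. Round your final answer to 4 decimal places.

(1) 3.924 × 0.4084 × 0.6832 = 1.09487
(2) 2.078 × 0.4417 × 1.07 = 0.98210
Highest is cycle (1) at 1.0949 (>1, arbitrage).

1.0949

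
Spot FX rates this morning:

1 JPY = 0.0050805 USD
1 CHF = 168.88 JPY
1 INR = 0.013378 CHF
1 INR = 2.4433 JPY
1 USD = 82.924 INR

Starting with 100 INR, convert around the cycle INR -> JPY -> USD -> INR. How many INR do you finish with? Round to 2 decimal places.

100 INR × 2.4433 = 244.33 JPY
244.33 JPY × 0.0050805 = 1.241318565 USD
1.241318565 USD × 82.924 = 102.93510068406 INR

102.94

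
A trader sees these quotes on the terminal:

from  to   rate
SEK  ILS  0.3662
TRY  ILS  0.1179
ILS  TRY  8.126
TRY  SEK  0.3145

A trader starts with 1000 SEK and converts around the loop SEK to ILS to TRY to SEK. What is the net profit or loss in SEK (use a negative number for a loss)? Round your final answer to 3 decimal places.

1000 SEK × 0.3662 = 366.2 ILS
366.2 ILS × 8.126 = 2975.7412 TRY
2975.7412 TRY × 0.3145 = 935.8706074 SEK
Net change: 935.8706074 − 1000 = -64.1293926 SEK

-64.129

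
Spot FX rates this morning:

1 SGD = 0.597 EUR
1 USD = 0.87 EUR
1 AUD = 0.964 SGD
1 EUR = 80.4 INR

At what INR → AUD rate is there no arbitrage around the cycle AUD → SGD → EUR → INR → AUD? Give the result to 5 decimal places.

Known legs of the cycle: 0.964 × 0.597 × 80.4 = 46.2708432
For no arbitrage the full-cycle product must be 1, so the missing rate is 1 / 46.2708432 ≈ 0.0216119.

0.02161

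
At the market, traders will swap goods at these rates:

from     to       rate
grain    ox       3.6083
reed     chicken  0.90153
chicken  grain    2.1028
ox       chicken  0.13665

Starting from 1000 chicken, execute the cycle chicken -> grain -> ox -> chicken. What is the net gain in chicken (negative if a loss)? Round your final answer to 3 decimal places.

36.836

1000 chicken × 2.1028 = 2102.8 grain
2102.8 grain × 3.6083 = 7587.53324 ox
7587.53324 ox × 0.13665 = 1036.836417246 chicken
Net change: 1036.836417246 − 1000 = 36.836417246 chicken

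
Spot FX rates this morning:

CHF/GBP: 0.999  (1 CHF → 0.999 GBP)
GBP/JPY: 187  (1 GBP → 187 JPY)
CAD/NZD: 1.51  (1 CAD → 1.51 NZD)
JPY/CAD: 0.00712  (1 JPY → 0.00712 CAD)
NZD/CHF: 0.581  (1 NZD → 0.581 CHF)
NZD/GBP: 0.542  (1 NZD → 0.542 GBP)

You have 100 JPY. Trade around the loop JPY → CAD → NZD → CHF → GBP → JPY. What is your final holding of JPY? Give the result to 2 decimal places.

116.69

100 JPY × 0.00712 = 0.712 CAD
0.712 CAD × 1.51 = 1.07512 NZD
1.07512 NZD × 0.581 = 0.62464472 CHF
0.62464472 CHF × 0.999 = 0.62402007528 GBP
0.62402007528 GBP × 187 = 116.69175407736 JPY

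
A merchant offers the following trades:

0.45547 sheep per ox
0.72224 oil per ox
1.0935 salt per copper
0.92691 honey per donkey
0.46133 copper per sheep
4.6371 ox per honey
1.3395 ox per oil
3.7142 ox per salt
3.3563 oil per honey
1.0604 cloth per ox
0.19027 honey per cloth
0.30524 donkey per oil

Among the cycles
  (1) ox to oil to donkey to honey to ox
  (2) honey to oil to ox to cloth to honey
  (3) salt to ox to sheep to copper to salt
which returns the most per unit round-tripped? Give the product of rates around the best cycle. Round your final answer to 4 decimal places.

(1) 0.72224 × 0.30524 × 0.92691 × 4.6371 = 0.94756
(2) 3.3563 × 1.3395 × 1.0604 × 0.19027 = 0.90708
(3) 3.7142 × 0.45547 × 0.46133 × 1.0935 = 0.85341
Highest is cycle (1) at 0.9476 (≤1, no arbitrage).

0.9476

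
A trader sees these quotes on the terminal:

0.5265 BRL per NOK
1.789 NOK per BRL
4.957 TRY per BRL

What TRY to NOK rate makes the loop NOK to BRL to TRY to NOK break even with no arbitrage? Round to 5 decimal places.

Known legs of the cycle: 0.5265 × 4.957 = 2.6098605
For no arbitrage the full-cycle product must be 1, so the missing rate is 1 / 2.6098605 ≈ 0.3831622.

0.38316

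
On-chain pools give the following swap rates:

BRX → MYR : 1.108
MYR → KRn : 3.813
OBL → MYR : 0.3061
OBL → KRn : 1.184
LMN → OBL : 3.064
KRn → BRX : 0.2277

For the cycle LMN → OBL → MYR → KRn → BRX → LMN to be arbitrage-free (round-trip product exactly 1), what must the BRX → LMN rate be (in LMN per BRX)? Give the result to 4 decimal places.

1.2281

Known legs of the cycle: 3.064 × 0.3061 × 3.813 × 0.2277 = 0.81429529687704
For no arbitrage the full-cycle product must be 1, so the missing rate is 1 / 0.81429529687704 ≈ 1.228056.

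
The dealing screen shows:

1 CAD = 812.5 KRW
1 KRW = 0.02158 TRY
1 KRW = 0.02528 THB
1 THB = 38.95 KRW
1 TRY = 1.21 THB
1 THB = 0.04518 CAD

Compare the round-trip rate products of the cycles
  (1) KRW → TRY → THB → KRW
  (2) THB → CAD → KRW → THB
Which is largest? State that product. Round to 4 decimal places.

1.0171

(1) 0.02158 × 1.21 × 38.95 = 1.01705
(2) 0.04518 × 812.5 × 0.02528 = 0.92800
Highest is cycle (1) at 1.0171 (>1, arbitrage).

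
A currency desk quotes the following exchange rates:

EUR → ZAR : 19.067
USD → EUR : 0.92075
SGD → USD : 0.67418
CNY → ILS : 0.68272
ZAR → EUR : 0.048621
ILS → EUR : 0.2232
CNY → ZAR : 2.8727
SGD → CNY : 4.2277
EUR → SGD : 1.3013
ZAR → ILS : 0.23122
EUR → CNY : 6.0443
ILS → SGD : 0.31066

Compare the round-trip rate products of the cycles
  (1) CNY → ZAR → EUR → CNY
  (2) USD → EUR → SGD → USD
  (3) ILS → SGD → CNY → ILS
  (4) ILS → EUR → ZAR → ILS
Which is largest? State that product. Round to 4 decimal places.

0.9840

(1) 2.8727 × 0.048621 × 6.0443 = 0.84423
(2) 0.92075 × 1.3013 × 0.67418 = 0.80778
(3) 0.31066 × 4.2277 × 0.68272 = 0.89667
(4) 0.2232 × 19.067 × 0.23122 = 0.98402
Highest is cycle (4) at 0.9840 (≤1, no arbitrage).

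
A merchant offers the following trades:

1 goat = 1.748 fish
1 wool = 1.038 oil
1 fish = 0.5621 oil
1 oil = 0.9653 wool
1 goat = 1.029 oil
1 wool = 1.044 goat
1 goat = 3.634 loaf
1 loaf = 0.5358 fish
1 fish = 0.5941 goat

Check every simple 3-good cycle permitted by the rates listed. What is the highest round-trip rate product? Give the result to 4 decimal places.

goat→loaf→fish→goat: 3.634 × 0.5358 × 0.5941 = 1.15677
goat→oil→wool→goat: 1.029 × 0.9653 × 1.044 = 1.03700
Maximum is goat→loaf→fish→goat at 1.1568; arbitrage exists.

1.1568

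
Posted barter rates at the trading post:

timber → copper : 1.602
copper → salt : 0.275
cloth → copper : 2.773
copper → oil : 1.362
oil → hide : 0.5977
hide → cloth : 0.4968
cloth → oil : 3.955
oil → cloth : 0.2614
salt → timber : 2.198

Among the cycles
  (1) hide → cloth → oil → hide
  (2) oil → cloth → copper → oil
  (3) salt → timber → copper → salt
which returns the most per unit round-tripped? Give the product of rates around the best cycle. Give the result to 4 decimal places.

1.1744

(1) 0.4968 × 3.955 × 0.5977 = 1.17439
(2) 0.2614 × 2.773 × 1.362 = 0.98726
(3) 2.198 × 1.602 × 0.275 = 0.96833
Highest is cycle (1) at 1.1744 (>1, arbitrage).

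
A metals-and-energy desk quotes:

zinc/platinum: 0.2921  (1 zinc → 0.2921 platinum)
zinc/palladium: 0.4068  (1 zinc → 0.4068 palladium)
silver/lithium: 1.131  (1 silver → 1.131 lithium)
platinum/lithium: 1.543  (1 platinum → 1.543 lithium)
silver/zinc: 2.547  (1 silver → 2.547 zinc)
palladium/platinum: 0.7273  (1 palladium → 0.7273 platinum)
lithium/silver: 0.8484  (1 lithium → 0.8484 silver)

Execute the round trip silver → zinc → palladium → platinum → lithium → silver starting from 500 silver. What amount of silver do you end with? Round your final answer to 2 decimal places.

493.24

500 silver × 2.547 = 1273.5 zinc
1273.5 zinc × 0.4068 = 518.0598 palladium
518.0598 palladium × 0.7273 = 376.78489254 platinum
376.78489254 platinum × 1.543 = 581.37908918922 lithium
581.37908918922 lithium × 0.8484 = 493.242019268134248 silver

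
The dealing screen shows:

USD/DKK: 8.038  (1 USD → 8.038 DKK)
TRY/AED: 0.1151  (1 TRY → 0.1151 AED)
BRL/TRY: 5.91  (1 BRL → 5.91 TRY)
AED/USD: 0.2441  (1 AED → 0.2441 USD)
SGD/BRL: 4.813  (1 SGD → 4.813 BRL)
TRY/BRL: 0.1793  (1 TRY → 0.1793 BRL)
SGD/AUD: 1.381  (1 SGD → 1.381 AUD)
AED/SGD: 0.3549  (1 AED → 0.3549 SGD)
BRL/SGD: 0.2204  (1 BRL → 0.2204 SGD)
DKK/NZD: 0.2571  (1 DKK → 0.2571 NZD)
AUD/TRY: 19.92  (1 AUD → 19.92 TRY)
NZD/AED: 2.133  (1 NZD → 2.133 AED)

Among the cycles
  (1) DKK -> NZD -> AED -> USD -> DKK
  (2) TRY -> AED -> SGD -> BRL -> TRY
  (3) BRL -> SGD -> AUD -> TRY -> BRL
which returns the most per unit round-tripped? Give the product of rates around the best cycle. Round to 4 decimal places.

1.1619

(1) 0.2571 × 2.133 × 0.2441 × 8.038 = 1.07599
(2) 0.1151 × 0.3549 × 4.813 × 5.91 = 1.16194
(3) 0.2204 × 1.381 × 19.92 × 0.1793 = 1.08711
Highest is cycle (2) at 1.1619 (>1, arbitrage).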